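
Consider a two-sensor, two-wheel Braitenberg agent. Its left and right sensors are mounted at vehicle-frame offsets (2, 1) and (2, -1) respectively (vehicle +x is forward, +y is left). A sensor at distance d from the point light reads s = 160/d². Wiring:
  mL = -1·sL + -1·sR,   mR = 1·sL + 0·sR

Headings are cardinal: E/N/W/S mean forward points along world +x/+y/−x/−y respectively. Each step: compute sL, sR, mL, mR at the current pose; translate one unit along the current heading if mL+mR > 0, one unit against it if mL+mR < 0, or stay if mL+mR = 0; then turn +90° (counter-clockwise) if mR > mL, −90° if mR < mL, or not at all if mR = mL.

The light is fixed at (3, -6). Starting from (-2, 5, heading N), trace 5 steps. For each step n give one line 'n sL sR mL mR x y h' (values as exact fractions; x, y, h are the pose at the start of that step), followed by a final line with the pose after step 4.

n=0: pose=(-2,5,N); sL=32/41, sR=32/37; mL=-2496/1517, mR=32/41; mL+mR=-32/37 → advance -1; mR−mL=3680/1517 → turn +1·90°
n=1: pose=(-2,4,W); sL=16/13, sR=16/17; mL=-480/221, mR=16/13; mL+mR=-16/17 → advance -1; mR−mL=752/221 → turn +1·90°
n=2: pose=(-1,4,S); sL=160/73, sR=160/89; mL=-25920/6497, mR=160/73; mL+mR=-160/89 → advance -1; mR−mL=40160/6497 → turn +1·90°
n=3: pose=(-1,5,E); sL=40/37, sR=20/13; mL=-1260/481, mR=40/37; mL+mR=-20/13 → advance -1; mR−mL=1780/481 → turn +1·90°
n=4: pose=(-2,5,N); sL=32/41, sR=32/37; mL=-2496/1517, mR=32/41; mL+mR=-32/37 → advance -1; mR−mL=3680/1517 → turn +1·90°

0 32/41 32/37 -2496/1517 32/41 -2 5 N
1 16/13 16/17 -480/221 16/13 -2 4 W
2 160/73 160/89 -25920/6497 160/73 -1 4 S
3 40/37 20/13 -1260/481 40/37 -1 5 E
4 32/41 32/37 -2496/1517 32/41 -2 5 N
final -2 4 W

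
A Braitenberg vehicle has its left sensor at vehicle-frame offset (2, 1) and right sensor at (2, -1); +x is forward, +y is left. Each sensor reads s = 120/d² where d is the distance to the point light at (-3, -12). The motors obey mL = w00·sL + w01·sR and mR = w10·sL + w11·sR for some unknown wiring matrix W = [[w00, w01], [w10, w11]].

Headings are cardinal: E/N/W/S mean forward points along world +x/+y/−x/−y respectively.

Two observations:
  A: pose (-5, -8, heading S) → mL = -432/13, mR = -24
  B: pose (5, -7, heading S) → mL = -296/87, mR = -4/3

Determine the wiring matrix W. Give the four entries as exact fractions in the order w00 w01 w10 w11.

-1 -1 -1 0

obs A: pose=(-5,-8,S) → sL=24, sR=120/13, mL=-432/13, mR=-24
obs B: pose=(5,-7,S) → sL=4/3, sR=60/29, mL=-296/87, mR=-4/3
sensor matrix S = [[24, 120/13], [4/3, 60/29]]; det S = 14080/377
solve [mL_A; mL_B] = S·[w00; w01] and [mR_A; mR_B] = S·[w10; w11]:
  w00 = -1, w01 = -1, w10 = -1, w11 = 0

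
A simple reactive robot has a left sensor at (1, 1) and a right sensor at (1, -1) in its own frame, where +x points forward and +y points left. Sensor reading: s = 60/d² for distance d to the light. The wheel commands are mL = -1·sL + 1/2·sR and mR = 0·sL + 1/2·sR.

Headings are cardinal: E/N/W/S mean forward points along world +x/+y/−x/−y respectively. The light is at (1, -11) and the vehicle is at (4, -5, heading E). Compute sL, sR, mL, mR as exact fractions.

left sensor world pos  = (5, -4); dL² = 65
right sensor world pos = (5, -6); dR² = 41
sL = 60/65 = 12/13
sR = 60/41 = 60/41
mL = -1·sL + 1/2·sR = -102/533
mR = 0·sL + 1/2·sR = 30/41

12/13 60/41 -102/533 30/41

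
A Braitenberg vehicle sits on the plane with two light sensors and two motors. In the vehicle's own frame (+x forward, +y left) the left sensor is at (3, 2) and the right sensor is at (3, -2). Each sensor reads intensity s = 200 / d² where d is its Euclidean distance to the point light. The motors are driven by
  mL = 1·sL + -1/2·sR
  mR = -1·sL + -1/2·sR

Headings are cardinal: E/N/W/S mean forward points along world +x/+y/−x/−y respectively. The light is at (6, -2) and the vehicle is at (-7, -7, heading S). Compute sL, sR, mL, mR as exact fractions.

40/37 200/289 7860/10693 -15260/10693

left sensor world pos  = (-5, -10); dL² = 185
right sensor world pos = (-9, -10); dR² = 289
sL = 200/185 = 40/37
sR = 200/289 = 200/289
mL = 1·sL + -1/2·sR = 7860/10693
mR = -1·sL + -1/2·sR = -15260/10693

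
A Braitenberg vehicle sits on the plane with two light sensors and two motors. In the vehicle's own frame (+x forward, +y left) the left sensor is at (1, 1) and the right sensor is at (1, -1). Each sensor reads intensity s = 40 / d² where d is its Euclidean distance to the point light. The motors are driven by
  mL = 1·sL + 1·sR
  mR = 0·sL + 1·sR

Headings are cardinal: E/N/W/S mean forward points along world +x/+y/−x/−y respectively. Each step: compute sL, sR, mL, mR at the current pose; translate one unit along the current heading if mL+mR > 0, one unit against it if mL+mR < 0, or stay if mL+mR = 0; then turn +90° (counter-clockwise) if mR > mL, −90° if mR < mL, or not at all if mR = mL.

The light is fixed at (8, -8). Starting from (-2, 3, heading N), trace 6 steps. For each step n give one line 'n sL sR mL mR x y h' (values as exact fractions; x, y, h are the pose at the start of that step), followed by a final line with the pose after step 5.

n=0: pose=(-2,3,N); sL=8/53, sR=8/45; mL=784/2385, mR=8/45; mL+mR=1208/2385 → advance +1; mR−mL=-8/53 → turn -1·90°
n=1: pose=(-2,4,E); sL=4/25, sR=20/101; mL=904/2525, mR=20/101; mL+mR=1404/2525 → advance +1; mR−mL=-4/25 → turn -1·90°
n=2: pose=(-1,4,S); sL=8/37, sR=40/221; mL=3248/8177, mR=40/221; mL+mR=4728/8177 → advance +1; mR−mL=-8/37 → turn -1·90°
n=3: pose=(-1,3,W); sL=1/5, sR=10/61; mL=111/305, mR=10/61; mL+mR=161/305 → advance +1; mR−mL=-1/5 → turn -1·90°
n=4: pose=(-2,3,N); sL=8/53, sR=8/45; mL=784/2385, mR=8/45; mL+mR=1208/2385 → advance +1; mR−mL=-8/53 → turn -1·90°
n=5: pose=(-2,4,E); sL=4/25, sR=20/101; mL=904/2525, mR=20/101; mL+mR=1404/2525 → advance +1; mR−mL=-4/25 → turn -1·90°

0 8/53 8/45 784/2385 8/45 -2 3 N
1 4/25 20/101 904/2525 20/101 -2 4 E
2 8/37 40/221 3248/8177 40/221 -1 4 S
3 1/5 10/61 111/305 10/61 -1 3 W
4 8/53 8/45 784/2385 8/45 -2 3 N
5 4/25 20/101 904/2525 20/101 -2 4 E
final -1 4 S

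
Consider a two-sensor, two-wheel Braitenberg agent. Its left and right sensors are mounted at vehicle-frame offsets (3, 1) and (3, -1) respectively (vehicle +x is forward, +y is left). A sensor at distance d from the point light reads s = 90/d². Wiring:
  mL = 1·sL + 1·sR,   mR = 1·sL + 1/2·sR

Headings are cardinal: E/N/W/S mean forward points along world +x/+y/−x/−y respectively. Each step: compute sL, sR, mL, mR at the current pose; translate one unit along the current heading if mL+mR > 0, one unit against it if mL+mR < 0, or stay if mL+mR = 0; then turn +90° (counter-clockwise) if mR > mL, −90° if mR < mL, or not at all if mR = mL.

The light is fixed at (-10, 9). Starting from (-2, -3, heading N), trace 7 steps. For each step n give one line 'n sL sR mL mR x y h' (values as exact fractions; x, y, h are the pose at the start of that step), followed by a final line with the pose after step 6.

0 9/13 5/9 146/117 227/234 -2 -3 N
1 90/221 18/53 8748/11713 6759/11713 -2 -2 E
2 45/148 9/26 1251/1924 459/962 -1 -2 S
3 18/41 90/157 6516/6437 4671/6437 -1 -3 W
4 9/13 5/9 146/117 227/234 -2 -3 N
5 90/221 18/53 8748/11713 6759/11713 -2 -2 E
6 45/148 9/26 1251/1924 459/962 -1 -2 S
final -1 -3 W

n=0: pose=(-2,-3,N); sL=9/13, sR=5/9; mL=146/117, mR=227/234; mL+mR=173/78 → advance +1; mR−mL=-5/18 → turn -1·90°
n=1: pose=(-2,-2,E); sL=90/221, sR=18/53; mL=8748/11713, mR=6759/11713; mL+mR=15507/11713 → advance +1; mR−mL=-9/53 → turn -1·90°
n=2: pose=(-1,-2,S); sL=45/148, sR=9/26; mL=1251/1924, mR=459/962; mL+mR=2169/1924 → advance +1; mR−mL=-9/52 → turn -1·90°
n=3: pose=(-1,-3,W); sL=18/41, sR=90/157; mL=6516/6437, mR=4671/6437; mL+mR=11187/6437 → advance +1; mR−mL=-45/157 → turn -1·90°
n=4: pose=(-2,-3,N); sL=9/13, sR=5/9; mL=146/117, mR=227/234; mL+mR=173/78 → advance +1; mR−mL=-5/18 → turn -1·90°
n=5: pose=(-2,-2,E); sL=90/221, sR=18/53; mL=8748/11713, mR=6759/11713; mL+mR=15507/11713 → advance +1; mR−mL=-9/53 → turn -1·90°
n=6: pose=(-1,-2,S); sL=45/148, sR=9/26; mL=1251/1924, mR=459/962; mL+mR=2169/1924 → advance +1; mR−mL=-9/52 → turn -1·90°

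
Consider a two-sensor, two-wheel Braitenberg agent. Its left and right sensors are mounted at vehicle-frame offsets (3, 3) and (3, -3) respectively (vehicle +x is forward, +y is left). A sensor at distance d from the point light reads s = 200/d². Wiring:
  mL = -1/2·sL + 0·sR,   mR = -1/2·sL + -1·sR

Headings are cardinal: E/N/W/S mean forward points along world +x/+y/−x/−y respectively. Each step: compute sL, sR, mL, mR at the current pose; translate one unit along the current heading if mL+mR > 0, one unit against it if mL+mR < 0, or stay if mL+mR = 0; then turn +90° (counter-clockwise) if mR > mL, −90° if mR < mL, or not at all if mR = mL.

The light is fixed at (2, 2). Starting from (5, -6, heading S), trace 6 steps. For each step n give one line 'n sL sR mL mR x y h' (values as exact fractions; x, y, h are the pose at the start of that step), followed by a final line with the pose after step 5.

0 200/157 200/121 -100/157 -43500/18997 5 -6 S
1 2 25/2 -1 -27/2 5 -5 W
2 200/17 40/13 -100/17 -1980/221 6 -5 N
3 100/37 20/17 -50/37 -1590/629 6 -6 E
4 200/157 200/121 -100/157 -43500/18997 5 -6 S
5 2 25/2 -1 -27/2 5 -5 W
final 6 -5 N

n=0: pose=(5,-6,S); sL=200/157, sR=200/121; mL=-100/157, mR=-43500/18997; mL+mR=-55600/18997 → advance -1; mR−mL=-200/121 → turn -1·90°
n=1: pose=(5,-5,W); sL=2, sR=25/2; mL=-1, mR=-27/2; mL+mR=-29/2 → advance -1; mR−mL=-25/2 → turn -1·90°
n=2: pose=(6,-5,N); sL=200/17, sR=40/13; mL=-100/17, mR=-1980/221; mL+mR=-3280/221 → advance -1; mR−mL=-40/13 → turn -1·90°
n=3: pose=(6,-6,E); sL=100/37, sR=20/17; mL=-50/37, mR=-1590/629; mL+mR=-2440/629 → advance -1; mR−mL=-20/17 → turn -1·90°
n=4: pose=(5,-6,S); sL=200/157, sR=200/121; mL=-100/157, mR=-43500/18997; mL+mR=-55600/18997 → advance -1; mR−mL=-200/121 → turn -1·90°
n=5: pose=(5,-5,W); sL=2, sR=25/2; mL=-1, mR=-27/2; mL+mR=-29/2 → advance -1; mR−mL=-25/2 → turn -1·90°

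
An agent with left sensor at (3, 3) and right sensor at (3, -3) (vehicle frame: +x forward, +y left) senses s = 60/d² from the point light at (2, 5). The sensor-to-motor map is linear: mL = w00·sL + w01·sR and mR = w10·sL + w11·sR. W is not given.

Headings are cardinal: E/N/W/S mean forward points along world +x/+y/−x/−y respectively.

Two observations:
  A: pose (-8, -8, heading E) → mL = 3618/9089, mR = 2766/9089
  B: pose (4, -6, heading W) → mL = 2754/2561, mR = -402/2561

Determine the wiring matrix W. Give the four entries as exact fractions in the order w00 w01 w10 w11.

1/2 1 1 -1/2

obs A: pose=(-8,-8,E) → sL=60/149, sR=12/61, mL=3618/9089, mR=2766/9089
obs B: pose=(4,-6,W) → sL=60/197, sR=12/13, mL=2754/2561, mR=-402/2561
sensor matrix S = [[60/149, 12/61], [60/197, 12/13]]; det S = 7257600/23276929
solve [mL_A; mL_B] = S·[w00; w01] and [mR_A; mR_B] = S·[w10; w11]:
  w00 = 1/2, w01 = 1, w10 = 1, w11 = -1/2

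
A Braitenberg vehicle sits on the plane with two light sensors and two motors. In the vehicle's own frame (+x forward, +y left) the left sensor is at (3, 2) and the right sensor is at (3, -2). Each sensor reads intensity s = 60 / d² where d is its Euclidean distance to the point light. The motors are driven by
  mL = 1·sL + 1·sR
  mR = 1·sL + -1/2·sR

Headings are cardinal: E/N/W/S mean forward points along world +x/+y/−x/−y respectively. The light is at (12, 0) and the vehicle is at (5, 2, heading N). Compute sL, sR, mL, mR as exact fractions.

30/53 6/5 468/265 -9/265

left sensor world pos  = (3, 5); dL² = 106
right sensor world pos = (7, 5); dR² = 50
sL = 60/106 = 30/53
sR = 60/50 = 6/5
mL = 1·sL + 1·sR = 468/265
mR = 1·sL + -1/2·sR = -9/265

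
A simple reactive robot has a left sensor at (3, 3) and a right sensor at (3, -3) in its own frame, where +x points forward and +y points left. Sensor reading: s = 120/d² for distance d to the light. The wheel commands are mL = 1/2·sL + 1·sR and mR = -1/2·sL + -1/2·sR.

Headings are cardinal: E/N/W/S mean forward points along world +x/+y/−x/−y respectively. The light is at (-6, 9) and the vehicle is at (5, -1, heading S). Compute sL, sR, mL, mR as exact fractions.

24/73 120/233 11556/17009 -7176/17009

left sensor world pos  = (8, -4); dL² = 365
right sensor world pos = (2, -4); dR² = 233
sL = 120/365 = 24/73
sR = 120/233 = 120/233
mL = 1/2·sL + 1·sR = 11556/17009
mR = -1/2·sL + -1/2·sR = -7176/17009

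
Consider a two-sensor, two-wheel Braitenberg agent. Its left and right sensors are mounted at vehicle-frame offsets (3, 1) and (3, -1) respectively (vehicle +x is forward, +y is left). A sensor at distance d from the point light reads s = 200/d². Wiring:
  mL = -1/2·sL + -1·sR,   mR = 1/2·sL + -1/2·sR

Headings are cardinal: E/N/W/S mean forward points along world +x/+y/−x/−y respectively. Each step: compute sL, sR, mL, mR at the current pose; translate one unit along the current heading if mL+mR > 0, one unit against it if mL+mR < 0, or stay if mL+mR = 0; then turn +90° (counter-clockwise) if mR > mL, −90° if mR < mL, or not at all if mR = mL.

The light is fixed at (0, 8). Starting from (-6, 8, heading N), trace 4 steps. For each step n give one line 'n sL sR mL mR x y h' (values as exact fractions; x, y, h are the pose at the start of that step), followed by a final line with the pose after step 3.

0 100/29 100/17 -3750/493 -600/493 -6 8 N
1 40/17 200/81 -5020/1377 -80/1377 -6 7 W
2 25/4 50/13 -725/104 125/104 -5 7 S
3 40 40 -60 0 -5 8 E
final -6 8 N

n=0: pose=(-6,8,N); sL=100/29, sR=100/17; mL=-3750/493, mR=-600/493; mL+mR=-150/17 → advance -1; mR−mL=3150/493 → turn +1·90°
n=1: pose=(-6,7,W); sL=40/17, sR=200/81; mL=-5020/1377, mR=-80/1377; mL+mR=-100/27 → advance -1; mR−mL=4940/1377 → turn +1·90°
n=2: pose=(-5,7,S); sL=25/4, sR=50/13; mL=-725/104, mR=125/104; mL+mR=-75/13 → advance -1; mR−mL=425/52 → turn +1·90°
n=3: pose=(-5,8,E); sL=40, sR=40; mL=-60, mR=0; mL+mR=-60 → advance -1; mR−mL=60 → turn +1·90°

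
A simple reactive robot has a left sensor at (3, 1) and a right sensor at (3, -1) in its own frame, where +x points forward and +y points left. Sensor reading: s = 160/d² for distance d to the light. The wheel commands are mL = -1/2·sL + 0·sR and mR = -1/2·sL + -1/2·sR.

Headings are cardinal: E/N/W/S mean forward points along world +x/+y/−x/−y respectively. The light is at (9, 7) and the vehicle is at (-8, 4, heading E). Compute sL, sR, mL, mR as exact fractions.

4/5 40/53 -2/5 -206/265

left sensor world pos  = (-5, 5); dL² = 200
right sensor world pos = (-5, 3); dR² = 212
sL = 160/200 = 4/5
sR = 160/212 = 40/53
mL = -1/2·sL + 0·sR = -2/5
mR = -1/2·sL + -1/2·sR = -206/265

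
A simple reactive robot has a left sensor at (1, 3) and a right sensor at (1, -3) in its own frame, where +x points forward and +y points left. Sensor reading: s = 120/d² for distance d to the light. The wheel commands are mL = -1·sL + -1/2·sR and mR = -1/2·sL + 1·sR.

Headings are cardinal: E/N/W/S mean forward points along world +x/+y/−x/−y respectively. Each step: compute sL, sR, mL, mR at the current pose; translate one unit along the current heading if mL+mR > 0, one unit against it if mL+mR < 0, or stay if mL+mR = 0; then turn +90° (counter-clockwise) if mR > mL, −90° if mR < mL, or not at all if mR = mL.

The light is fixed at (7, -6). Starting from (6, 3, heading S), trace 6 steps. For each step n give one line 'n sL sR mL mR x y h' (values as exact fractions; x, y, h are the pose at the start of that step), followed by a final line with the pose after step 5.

0 30/17 3/2 -171/68 21/34 6 3 S
1 120/169 120/49 -16020/8281 17340/8281 6 4 E
2 12/13 12/13 -18/13 6/13 7 4 N
3 120/37 24/29 -3924/1073 -852/1073 7 3 W
4 3/2 30/17 -81/34 69/68 8 3 S
5 120/173 120/53 -16740/9169 17580/9169 8 4 E
final 9 4 N

n=0: pose=(6,3,S); sL=30/17, sR=3/2; mL=-171/68, mR=21/34; mL+mR=-129/68 → advance -1; mR−mL=213/68 → turn +1·90°
n=1: pose=(6,4,E); sL=120/169, sR=120/49; mL=-16020/8281, mR=17340/8281; mL+mR=1320/8281 → advance +1; mR−mL=33360/8281 → turn +1·90°
n=2: pose=(7,4,N); sL=12/13, sR=12/13; mL=-18/13, mR=6/13; mL+mR=-12/13 → advance -1; mR−mL=24/13 → turn +1·90°
n=3: pose=(7,3,W); sL=120/37, sR=24/29; mL=-3924/1073, mR=-852/1073; mL+mR=-4776/1073 → advance -1; mR−mL=3072/1073 → turn +1·90°
n=4: pose=(8,3,S); sL=3/2, sR=30/17; mL=-81/34, mR=69/68; mL+mR=-93/68 → advance -1; mR−mL=231/68 → turn +1·90°
n=5: pose=(8,4,E); sL=120/173, sR=120/53; mL=-16740/9169, mR=17580/9169; mL+mR=840/9169 → advance +1; mR−mL=34320/9169 → turn +1·90°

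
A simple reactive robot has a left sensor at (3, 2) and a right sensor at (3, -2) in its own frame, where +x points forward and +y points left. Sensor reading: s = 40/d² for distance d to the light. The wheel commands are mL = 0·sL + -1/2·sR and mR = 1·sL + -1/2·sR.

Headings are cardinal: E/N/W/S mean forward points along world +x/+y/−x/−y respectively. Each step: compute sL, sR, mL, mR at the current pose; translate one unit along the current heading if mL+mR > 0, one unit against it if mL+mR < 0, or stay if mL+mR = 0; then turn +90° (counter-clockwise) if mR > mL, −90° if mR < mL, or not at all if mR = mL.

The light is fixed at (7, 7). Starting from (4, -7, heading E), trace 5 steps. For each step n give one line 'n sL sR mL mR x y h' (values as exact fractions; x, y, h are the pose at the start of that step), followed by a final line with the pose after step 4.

0 5/18 5/32 -5/64 115/576 4 -7 E
1 40/137 40/121 -20/121 2100/16577 5 -7 N
2 20/157 20/97 -10/97 370/15229 5 -8 W
3 8/65 40/333 -20/333 1364/21645 6 -8 S
4 1/5 5/41 -5/82 57/410 6 -9 E
final 7 -9 N

n=0: pose=(4,-7,E); sL=5/18, sR=5/32; mL=-5/64, mR=115/576; mL+mR=35/288 → advance +1; mR−mL=5/18 → turn +1·90°
n=1: pose=(5,-7,N); sL=40/137, sR=40/121; mL=-20/121, mR=2100/16577; mL+mR=-640/16577 → advance -1; mR−mL=40/137 → turn +1·90°
n=2: pose=(5,-8,W); sL=20/157, sR=20/97; mL=-10/97, mR=370/15229; mL+mR=-1200/15229 → advance -1; mR−mL=20/157 → turn +1·90°
n=3: pose=(6,-8,S); sL=8/65, sR=40/333; mL=-20/333, mR=1364/21645; mL+mR=64/21645 → advance +1; mR−mL=8/65 → turn +1·90°
n=4: pose=(6,-9,E); sL=1/5, sR=5/41; mL=-5/82, mR=57/410; mL+mR=16/205 → advance +1; mR−mL=1/5 → turn +1·90°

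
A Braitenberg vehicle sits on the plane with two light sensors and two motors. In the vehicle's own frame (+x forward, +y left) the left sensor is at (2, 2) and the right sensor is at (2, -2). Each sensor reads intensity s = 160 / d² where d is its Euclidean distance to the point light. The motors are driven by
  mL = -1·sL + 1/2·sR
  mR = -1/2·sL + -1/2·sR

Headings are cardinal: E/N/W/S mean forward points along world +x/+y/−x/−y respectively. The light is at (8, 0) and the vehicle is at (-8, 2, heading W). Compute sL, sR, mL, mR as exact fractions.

left sensor world pos  = (-10, 0); dL² = 324
right sensor world pos = (-10, 4); dR² = 340
sL = 160/324 = 40/81
sR = 160/340 = 8/17
mL = -1·sL + 1/2·sR = -356/1377
mR = -1/2·sL + -1/2·sR = -664/1377

40/81 8/17 -356/1377 -664/1377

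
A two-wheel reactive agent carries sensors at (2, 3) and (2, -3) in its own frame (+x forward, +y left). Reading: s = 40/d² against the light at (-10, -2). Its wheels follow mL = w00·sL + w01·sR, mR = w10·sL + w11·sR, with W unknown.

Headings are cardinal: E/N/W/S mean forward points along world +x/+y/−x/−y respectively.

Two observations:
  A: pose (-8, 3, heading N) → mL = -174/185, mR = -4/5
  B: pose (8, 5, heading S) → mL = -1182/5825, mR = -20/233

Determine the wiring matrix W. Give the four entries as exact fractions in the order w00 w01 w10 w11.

obs A: pose=(-8,3,N) → sL=4/5, sR=20/37, mL=-174/185, mR=-4/5
obs B: pose=(8,5,S) → sL=20/233, sR=4/25, mL=-1182/5825, mR=-20/233
sensor matrix S = [[4/5, 20/37], [20/233, 4/25]]; det S = 87936/1077625
solve [mL_A; mL_B] = S·[w00; w01] and [mR_A; mR_B] = S·[w10; w11]:
  w00 = -1/2, w01 = -1, w10 = -1, w11 = 0

-1/2 -1 -1 0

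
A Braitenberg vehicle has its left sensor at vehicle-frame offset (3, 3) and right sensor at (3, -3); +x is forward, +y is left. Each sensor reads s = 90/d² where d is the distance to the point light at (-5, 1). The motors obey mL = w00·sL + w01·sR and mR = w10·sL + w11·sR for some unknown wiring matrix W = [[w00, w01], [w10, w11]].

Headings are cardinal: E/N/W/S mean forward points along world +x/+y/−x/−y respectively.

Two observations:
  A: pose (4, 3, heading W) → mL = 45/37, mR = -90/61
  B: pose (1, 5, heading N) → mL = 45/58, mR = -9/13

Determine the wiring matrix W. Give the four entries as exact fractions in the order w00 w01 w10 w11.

obs A: pose=(4,3,W) → sL=90/37, sR=90/61, mL=45/37, mR=-90/61
obs B: pose=(1,5,N) → sL=45/29, sR=9/13, mL=45/58, mR=-9/13
sensor matrix S = [[90/37, 90/61], [45/29, 9/13]]; det S = -515160/850889
solve [mL_A; mL_B] = S·[w00; w01] and [mR_A; mR_B] = S·[w10; w11]:
  w00 = 1/2, w01 = 0, w10 = 0, w11 = -1

1/2 0 0 -1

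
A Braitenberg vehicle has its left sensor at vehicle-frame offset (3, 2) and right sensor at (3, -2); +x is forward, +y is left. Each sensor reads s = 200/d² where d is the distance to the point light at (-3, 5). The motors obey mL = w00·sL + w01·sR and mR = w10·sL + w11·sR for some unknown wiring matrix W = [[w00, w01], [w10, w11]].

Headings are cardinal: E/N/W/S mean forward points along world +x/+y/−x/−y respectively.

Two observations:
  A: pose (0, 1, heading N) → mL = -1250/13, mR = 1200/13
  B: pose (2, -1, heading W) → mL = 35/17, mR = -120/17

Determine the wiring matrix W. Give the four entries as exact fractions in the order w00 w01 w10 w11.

-1 1/2 1 -1

obs A: pose=(0,1,N) → sL=100, sR=100/13, mL=-1250/13, mR=1200/13
obs B: pose=(2,-1,W) → sL=50/17, sR=10, mL=35/17, mR=-120/17
sensor matrix S = [[100, 100/13], [50/17, 10]]; det S = 216000/221
solve [mL_A; mL_B] = S·[w00; w01] and [mR_A; mR_B] = S·[w10; w11]:
  w00 = -1, w01 = 1/2, w10 = 1, w11 = -1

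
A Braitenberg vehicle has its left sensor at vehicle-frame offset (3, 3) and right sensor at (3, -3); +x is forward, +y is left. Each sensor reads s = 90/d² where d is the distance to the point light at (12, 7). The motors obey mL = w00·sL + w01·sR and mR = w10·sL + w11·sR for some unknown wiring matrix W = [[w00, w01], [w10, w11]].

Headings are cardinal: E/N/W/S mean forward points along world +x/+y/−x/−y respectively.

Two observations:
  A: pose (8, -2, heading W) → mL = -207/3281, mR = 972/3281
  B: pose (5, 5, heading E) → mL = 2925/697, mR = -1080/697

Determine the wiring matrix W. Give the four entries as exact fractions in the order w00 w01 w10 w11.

obs A: pose=(8,-2,W) → sL=90/193, sR=18/17, mL=-207/3281, mR=972/3281
obs B: pose=(5,5,E) → sL=90/17, sR=90/41, mL=2925/697, mR=-1080/697
sensor matrix S = [[90/193, 18/17], [90/17, 90/41]]; det S = -10478160/2286857
solve [mL_A; mL_B] = S·[w00; w01] and [mR_A; mR_B] = S·[w10; w11]:
  w00 = 1, w01 = -1/2, w10 = -1/2, w11 = 1/2

1 -1/2 -1/2 1/2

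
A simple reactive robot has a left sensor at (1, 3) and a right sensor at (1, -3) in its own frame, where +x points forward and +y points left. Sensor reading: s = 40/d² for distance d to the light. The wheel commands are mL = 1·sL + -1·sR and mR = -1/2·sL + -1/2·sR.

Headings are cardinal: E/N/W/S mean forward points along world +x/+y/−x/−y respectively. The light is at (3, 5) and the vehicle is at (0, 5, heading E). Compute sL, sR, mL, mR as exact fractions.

40/13 40/13 0 -40/13

left sensor world pos  = (1, 8); dL² = 13
right sensor world pos = (1, 2); dR² = 13
sL = 40/13 = 40/13
sR = 40/13 = 40/13
mL = 1·sL + -1·sR = 0
mR = -1/2·sL + -1/2·sR = -40/13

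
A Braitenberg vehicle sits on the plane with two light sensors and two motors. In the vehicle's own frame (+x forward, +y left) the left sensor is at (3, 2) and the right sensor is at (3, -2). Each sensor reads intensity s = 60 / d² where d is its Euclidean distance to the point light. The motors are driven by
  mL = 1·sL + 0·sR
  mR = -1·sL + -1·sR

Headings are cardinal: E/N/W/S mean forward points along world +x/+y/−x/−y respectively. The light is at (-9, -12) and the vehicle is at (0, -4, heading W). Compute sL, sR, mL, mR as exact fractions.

5/6 15/34 5/6 -65/51

left sensor world pos  = (-3, -6); dL² = 72
right sensor world pos = (-3, -2); dR² = 136
sL = 60/72 = 5/6
sR = 60/136 = 15/34
mL = 1·sL + 0·sR = 5/6
mR = -1·sL + -1·sR = -65/51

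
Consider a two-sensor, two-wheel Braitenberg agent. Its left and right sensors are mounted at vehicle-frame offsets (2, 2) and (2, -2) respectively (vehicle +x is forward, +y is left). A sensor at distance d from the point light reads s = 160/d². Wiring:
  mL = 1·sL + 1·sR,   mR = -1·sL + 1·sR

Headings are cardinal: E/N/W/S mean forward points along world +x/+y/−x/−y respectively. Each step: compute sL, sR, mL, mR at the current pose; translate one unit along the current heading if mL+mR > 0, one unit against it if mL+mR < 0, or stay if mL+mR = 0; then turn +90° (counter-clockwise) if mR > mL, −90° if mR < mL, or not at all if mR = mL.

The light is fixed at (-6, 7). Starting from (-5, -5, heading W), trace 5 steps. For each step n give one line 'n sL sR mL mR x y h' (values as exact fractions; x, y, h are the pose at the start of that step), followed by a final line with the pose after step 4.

0 160/197 160/101 47680/19897 15360/19897 -5 -5 W
1 20/13 20/13 40/13 0 -6 -5 N
2 32/17 160/173 8256/2941 -2816/2941 -6 -4 E
3 80/89 16/17 2784/1513 64/1513 -5 -4 S
4 160/197 160/101 47680/19897 15360/19897 -5 -5 W
final -6 -5 N

n=0: pose=(-5,-5,W); sL=160/197, sR=160/101; mL=47680/19897, mR=15360/19897; mL+mR=320/101 → advance +1; mR−mL=-320/197 → turn -1·90°
n=1: pose=(-6,-5,N); sL=20/13, sR=20/13; mL=40/13, mR=0; mL+mR=40/13 → advance +1; mR−mL=-40/13 → turn -1·90°
n=2: pose=(-6,-4,E); sL=32/17, sR=160/173; mL=8256/2941, mR=-2816/2941; mL+mR=320/173 → advance +1; mR−mL=-64/17 → turn -1·90°
n=3: pose=(-5,-4,S); sL=80/89, sR=16/17; mL=2784/1513, mR=64/1513; mL+mR=32/17 → advance +1; mR−mL=-160/89 → turn -1·90°
n=4: pose=(-5,-5,W); sL=160/197, sR=160/101; mL=47680/19897, mR=15360/19897; mL+mR=320/101 → advance +1; mR−mL=-320/197 → turn -1·90°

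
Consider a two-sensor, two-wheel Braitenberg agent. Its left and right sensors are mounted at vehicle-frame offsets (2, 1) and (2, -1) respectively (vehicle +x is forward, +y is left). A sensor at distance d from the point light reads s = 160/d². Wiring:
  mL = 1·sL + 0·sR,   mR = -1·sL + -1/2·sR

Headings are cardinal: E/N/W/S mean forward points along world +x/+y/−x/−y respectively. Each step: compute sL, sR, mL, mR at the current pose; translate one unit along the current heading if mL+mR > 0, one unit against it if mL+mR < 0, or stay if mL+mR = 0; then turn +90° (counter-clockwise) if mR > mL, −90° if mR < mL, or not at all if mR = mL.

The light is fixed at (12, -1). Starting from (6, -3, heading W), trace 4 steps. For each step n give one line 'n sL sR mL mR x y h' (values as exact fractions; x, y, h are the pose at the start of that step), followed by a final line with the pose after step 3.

0 160/73 32/13 160/73 -3248/949 6 -3 W
1 40/9 10 40/9 -85/9 7 -3 N
2 160/13 32/5 160/13 -1008/65 7 -4 E
3 16/5 80/37 16/5 -792/185 6 -4 S
final 6 -3 W

n=0: pose=(6,-3,W); sL=160/73, sR=32/13; mL=160/73, mR=-3248/949; mL+mR=-16/13 → advance -1; mR−mL=-5328/949 → turn -1·90°
n=1: pose=(7,-3,N); sL=40/9, sR=10; mL=40/9, mR=-85/9; mL+mR=-5 → advance -1; mR−mL=-125/9 → turn -1·90°
n=2: pose=(7,-4,E); sL=160/13, sR=32/5; mL=160/13, mR=-1008/65; mL+mR=-16/5 → advance -1; mR−mL=-1808/65 → turn -1·90°
n=3: pose=(6,-4,S); sL=16/5, sR=80/37; mL=16/5, mR=-792/185; mL+mR=-40/37 → advance -1; mR−mL=-1384/185 → turn -1·90°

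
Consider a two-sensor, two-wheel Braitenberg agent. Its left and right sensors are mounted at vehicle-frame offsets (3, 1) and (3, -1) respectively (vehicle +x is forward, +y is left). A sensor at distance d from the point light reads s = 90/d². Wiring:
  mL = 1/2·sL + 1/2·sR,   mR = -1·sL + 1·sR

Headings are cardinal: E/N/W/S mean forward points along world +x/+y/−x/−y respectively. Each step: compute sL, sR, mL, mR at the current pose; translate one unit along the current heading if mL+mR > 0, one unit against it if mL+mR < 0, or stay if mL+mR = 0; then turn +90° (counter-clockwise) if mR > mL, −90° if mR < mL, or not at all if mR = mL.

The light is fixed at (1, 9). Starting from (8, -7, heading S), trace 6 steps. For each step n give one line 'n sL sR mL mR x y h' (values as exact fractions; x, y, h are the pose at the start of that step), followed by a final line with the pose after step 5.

0 18/85 90/397 7398/33745 504/33745 8 -7 S
1 9/34 45/136 81/272 9/136 8 -8 W
2 90/221 18/49 4194/10829 -432/10829 7 -8 N
3 5/17 9/37 169/629 -32/629 7 -7 E
4 18/85 90/397 7398/33745 504/33745 8 -7 S
5 9/34 45/136 81/272 9/136 8 -8 W
final 7 -8 N

n=0: pose=(8,-7,S); sL=18/85, sR=90/397; mL=7398/33745, mR=504/33745; mL+mR=7902/33745 → advance +1; mR−mL=-6894/33745 → turn -1·90°
n=1: pose=(8,-8,W); sL=9/34, sR=45/136; mL=81/272, mR=9/136; mL+mR=99/272 → advance +1; mR−mL=-63/272 → turn -1·90°
n=2: pose=(7,-8,N); sL=90/221, sR=18/49; mL=4194/10829, mR=-432/10829; mL+mR=3762/10829 → advance +1; mR−mL=-4626/10829 → turn -1·90°
n=3: pose=(7,-7,E); sL=5/17, sR=9/37; mL=169/629, mR=-32/629; mL+mR=137/629 → advance +1; mR−mL=-201/629 → turn -1·90°
n=4: pose=(8,-7,S); sL=18/85, sR=90/397; mL=7398/33745, mR=504/33745; mL+mR=7902/33745 → advance +1; mR−mL=-6894/33745 → turn -1·90°
n=5: pose=(8,-8,W); sL=9/34, sR=45/136; mL=81/272, mR=9/136; mL+mR=99/272 → advance +1; mR−mL=-63/272 → turn -1·90°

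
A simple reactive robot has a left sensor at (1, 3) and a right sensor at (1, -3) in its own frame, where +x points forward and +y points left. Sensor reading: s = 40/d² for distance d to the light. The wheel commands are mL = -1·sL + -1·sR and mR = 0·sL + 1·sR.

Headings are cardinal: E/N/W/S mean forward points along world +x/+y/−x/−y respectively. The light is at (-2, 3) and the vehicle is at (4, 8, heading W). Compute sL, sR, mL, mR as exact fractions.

left sensor world pos  = (3, 5); dL² = 29
right sensor world pos = (3, 11); dR² = 89
sL = 40/29 = 40/29
sR = 40/89 = 40/89
mL = -1·sL + -1·sR = -4720/2581
mR = 0·sL + 1·sR = 40/89

40/29 40/89 -4720/2581 40/89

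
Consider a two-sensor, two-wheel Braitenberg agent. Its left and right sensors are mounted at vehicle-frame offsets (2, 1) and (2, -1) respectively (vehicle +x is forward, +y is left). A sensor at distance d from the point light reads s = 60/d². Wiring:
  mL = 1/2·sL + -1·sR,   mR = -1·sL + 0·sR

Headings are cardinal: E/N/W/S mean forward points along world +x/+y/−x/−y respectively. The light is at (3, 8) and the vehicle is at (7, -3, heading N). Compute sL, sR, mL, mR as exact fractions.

left sensor world pos  = (6, -1); dL² = 90
right sensor world pos = (8, -1); dR² = 106
sL = 60/90 = 2/3
sR = 60/106 = 30/53
mL = 1/2·sL + -1·sR = -37/159
mR = -1·sL + 0·sR = -2/3

2/3 30/53 -37/159 -2/3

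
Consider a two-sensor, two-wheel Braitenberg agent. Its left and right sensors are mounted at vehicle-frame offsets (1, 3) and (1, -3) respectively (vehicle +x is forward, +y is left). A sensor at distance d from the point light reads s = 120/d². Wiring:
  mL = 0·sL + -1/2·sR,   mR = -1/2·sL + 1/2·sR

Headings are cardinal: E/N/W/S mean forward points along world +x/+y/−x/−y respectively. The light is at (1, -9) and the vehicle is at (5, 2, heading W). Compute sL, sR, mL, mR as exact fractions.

left sensor world pos  = (4, -1); dL² = 73
right sensor world pos = (4, 5); dR² = 205
sL = 120/73 = 120/73
sR = 120/205 = 24/41
mL = 0·sL + -1/2·sR = -12/41
mR = -1/2·sL + 1/2·sR = -1584/2993

120/73 24/41 -12/41 -1584/2993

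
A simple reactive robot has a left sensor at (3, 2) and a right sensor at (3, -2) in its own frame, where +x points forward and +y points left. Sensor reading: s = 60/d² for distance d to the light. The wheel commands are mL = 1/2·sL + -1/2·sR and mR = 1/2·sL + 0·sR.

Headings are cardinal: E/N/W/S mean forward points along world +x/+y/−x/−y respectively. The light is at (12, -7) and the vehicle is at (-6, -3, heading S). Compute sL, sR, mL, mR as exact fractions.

60/257 60/401 4320/103057 30/257

left sensor world pos  = (-4, -6); dL² = 257
right sensor world pos = (-8, -6); dR² = 401
sL = 60/257 = 60/257
sR = 60/401 = 60/401
mL = 1/2·sL + -1/2·sR = 4320/103057
mR = 1/2·sL + 0·sR = 30/257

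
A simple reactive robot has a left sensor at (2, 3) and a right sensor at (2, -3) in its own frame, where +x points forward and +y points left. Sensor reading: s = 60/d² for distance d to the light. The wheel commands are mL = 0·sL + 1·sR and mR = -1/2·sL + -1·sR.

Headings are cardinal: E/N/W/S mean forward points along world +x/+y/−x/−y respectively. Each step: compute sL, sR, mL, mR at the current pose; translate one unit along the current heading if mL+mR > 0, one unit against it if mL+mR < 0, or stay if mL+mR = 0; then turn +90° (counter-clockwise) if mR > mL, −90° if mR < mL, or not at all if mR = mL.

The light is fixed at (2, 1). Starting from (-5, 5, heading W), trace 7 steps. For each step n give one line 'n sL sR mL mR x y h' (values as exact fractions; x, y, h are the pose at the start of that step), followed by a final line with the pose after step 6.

n=0: pose=(-5,5,W); sL=30/41, sR=6/13; mL=6/13, mR=-441/533; mL+mR=-15/41 → advance -1; mR−mL=-687/533 → turn -1·90°
n=1: pose=(-4,5,N); sL=20/39, sR=4/3; mL=4/3, mR=-62/39; mL+mR=-10/39 → advance -1; mR−mL=-38/13 → turn -1·90°
n=2: pose=(-4,4,E); sL=15/13, sR=15/4; mL=15/4, mR=-225/52; mL+mR=-15/26 → advance -1; mR−mL=-105/13 → turn -1·90°
n=3: pose=(-5,4,S); sL=60/17, sR=60/101; mL=60/101, mR=-4050/1717; mL+mR=-30/17 → advance -1; mR−mL=-5070/1717 → turn -1·90°
n=4: pose=(-5,5,W); sL=30/41, sR=6/13; mL=6/13, mR=-441/533; mL+mR=-15/41 → advance -1; mR−mL=-687/533 → turn -1·90°
n=5: pose=(-4,5,N); sL=20/39, sR=4/3; mL=4/3, mR=-62/39; mL+mR=-10/39 → advance -1; mR−mL=-38/13 → turn -1·90°
n=6: pose=(-4,4,E); sL=15/13, sR=15/4; mL=15/4, mR=-225/52; mL+mR=-15/26 → advance -1; mR−mL=-105/13 → turn -1·90°

0 30/41 6/13 6/13 -441/533 -5 5 W
1 20/39 4/3 4/3 -62/39 -4 5 N
2 15/13 15/4 15/4 -225/52 -4 4 E
3 60/17 60/101 60/101 -4050/1717 -5 4 S
4 30/41 6/13 6/13 -441/533 -5 5 W
5 20/39 4/3 4/3 -62/39 -4 5 N
6 15/13 15/4 15/4 -225/52 -4 4 E
final -5 4 S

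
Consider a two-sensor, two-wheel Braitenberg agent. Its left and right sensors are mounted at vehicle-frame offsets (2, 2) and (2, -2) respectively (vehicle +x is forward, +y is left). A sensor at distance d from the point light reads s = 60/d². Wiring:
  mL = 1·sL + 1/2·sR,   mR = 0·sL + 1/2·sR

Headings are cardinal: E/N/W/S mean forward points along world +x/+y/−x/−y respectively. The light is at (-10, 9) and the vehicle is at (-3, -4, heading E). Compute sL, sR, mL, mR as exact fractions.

left sensor world pos  = (-1, -2); dL² = 202
right sensor world pos = (-1, -6); dR² = 306
sL = 60/202 = 30/101
sR = 60/306 = 10/51
mL = 1·sL + 1/2·sR = 2035/5151
mR = 0·sL + 1/2·sR = 5/51

30/101 10/51 2035/5151 5/51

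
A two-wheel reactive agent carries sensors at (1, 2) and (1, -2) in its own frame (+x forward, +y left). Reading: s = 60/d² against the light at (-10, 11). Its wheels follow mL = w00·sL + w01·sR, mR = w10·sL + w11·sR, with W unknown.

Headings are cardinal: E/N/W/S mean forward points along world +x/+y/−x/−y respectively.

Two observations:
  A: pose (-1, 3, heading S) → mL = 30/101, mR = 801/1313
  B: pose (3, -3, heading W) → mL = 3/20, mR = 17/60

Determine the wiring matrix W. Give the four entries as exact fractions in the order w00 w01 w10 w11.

1 0 1/2 1

obs A: pose=(-1,3,S) → sL=30/101, sR=6/13, mL=30/101, mR=801/1313
obs B: pose=(3,-3,W) → sL=3/20, sR=5/24, mL=3/20, mR=17/60
sensor matrix S = [[30/101, 6/13], [3/20, 5/24]]; det S = -193/26260
solve [mL_A; mL_B] = S·[w00; w01] and [mR_A; mR_B] = S·[w10; w11]:
  w00 = 1, w01 = 0, w10 = 1/2, w11 = 1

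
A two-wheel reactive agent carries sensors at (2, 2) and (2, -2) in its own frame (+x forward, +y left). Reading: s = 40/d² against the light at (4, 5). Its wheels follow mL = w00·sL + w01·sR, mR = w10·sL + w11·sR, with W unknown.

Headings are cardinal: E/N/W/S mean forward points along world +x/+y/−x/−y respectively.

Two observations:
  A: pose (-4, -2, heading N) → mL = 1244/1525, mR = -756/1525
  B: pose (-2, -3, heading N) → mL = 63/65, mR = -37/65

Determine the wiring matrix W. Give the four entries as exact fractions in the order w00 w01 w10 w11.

1/2 1 1/2 -1

obs A: pose=(-4,-2,N) → sL=8/25, sR=40/61, mL=1244/1525, mR=-756/1525
obs B: pose=(-2,-3,N) → sL=2/5, sR=10/13, mL=63/65, mR=-37/65
sensor matrix S = [[8/25, 40/61], [2/5, 10/13]]; det S = -64/3965
solve [mL_A; mL_B] = S·[w00; w01] and [mR_A; mR_B] = S·[w10; w11]:
  w00 = 1/2, w01 = 1, w10 = 1/2, w11 = -1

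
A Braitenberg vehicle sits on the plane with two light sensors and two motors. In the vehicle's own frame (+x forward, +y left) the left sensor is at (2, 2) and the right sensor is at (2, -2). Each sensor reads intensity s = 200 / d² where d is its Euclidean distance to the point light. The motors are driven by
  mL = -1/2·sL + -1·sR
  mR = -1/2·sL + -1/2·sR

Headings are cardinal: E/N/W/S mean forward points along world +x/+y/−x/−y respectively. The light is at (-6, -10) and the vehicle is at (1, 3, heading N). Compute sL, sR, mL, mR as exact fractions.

4/5 100/153 -806/765 -556/765

left sensor world pos  = (-1, 5); dL² = 250
right sensor world pos = (3, 5); dR² = 306
sL = 200/250 = 4/5
sR = 200/306 = 100/153
mL = -1/2·sL + -1·sR = -806/765
mR = -1/2·sL + -1/2·sR = -556/765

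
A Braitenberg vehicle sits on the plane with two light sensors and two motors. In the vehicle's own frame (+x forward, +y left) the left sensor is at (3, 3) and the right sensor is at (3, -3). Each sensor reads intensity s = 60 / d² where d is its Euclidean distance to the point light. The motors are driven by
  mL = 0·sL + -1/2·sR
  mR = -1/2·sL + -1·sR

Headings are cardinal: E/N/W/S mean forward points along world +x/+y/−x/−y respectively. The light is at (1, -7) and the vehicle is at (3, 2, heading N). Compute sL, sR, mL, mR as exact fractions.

left sensor world pos  = (0, 5); dL² = 145
right sensor world pos = (6, 5); dR² = 169
sL = 60/145 = 12/29
sR = 60/169 = 60/169
mL = 0·sL + -1/2·sR = -30/169
mR = -1/2·sL + -1·sR = -2754/4901

12/29 60/169 -30/169 -2754/4901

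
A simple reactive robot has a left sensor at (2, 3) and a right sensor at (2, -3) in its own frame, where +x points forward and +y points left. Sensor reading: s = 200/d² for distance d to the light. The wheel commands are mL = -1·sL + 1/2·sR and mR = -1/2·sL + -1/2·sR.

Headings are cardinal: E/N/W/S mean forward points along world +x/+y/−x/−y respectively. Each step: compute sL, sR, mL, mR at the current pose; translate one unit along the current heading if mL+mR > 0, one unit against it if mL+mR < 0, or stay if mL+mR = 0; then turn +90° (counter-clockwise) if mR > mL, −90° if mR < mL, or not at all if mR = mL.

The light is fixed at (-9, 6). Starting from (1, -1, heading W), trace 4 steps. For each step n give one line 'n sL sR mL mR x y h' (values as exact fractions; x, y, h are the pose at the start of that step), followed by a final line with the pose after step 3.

0 50/41 5/2 5/164 -305/164 1 -1 W
1 200/89 200/221 -35300/19669 -31000/19669 2 -1 N
2 100/101 100/53 -250/5353 -7700/5353 2 -2 W
3 200/117 200/261 -500/377 -1400/1131 3 -2 N
final 3 -3 W

n=0: pose=(1,-1,W); sL=50/41, sR=5/2; mL=5/164, mR=-305/164; mL+mR=-75/41 → advance -1; mR−mL=-155/82 → turn -1·90°
n=1: pose=(2,-1,N); sL=200/89, sR=200/221; mL=-35300/19669, mR=-31000/19669; mL+mR=-300/89 → advance -1; mR−mL=4300/19669 → turn +1·90°
n=2: pose=(2,-2,W); sL=100/101, sR=100/53; mL=-250/5353, mR=-7700/5353; mL+mR=-150/101 → advance -1; mR−mL=-7450/5353 → turn -1·90°
n=3: pose=(3,-2,N); sL=200/117, sR=200/261; mL=-500/377, mR=-1400/1131; mL+mR=-100/39 → advance -1; mR−mL=100/1131 → turn +1·90°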